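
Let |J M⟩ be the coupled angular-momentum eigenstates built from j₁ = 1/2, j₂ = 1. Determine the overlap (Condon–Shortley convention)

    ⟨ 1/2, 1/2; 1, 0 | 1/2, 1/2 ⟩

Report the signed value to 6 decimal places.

j₁+j₂−J=1  J+j₁−j₂=0  J−j₁+j₂=1  j₁+j₂+J+1=3
(j₁±m₁, j₂±m₂, J±M) = (1,0,1,1,1,0)
P² = 1/3
sum k=0..0:
  [0] +1/1 = 1
S = 1
C² = P²·S² = 1/3 ; C = +0.577350

+√(1/3) ≈ +0.577350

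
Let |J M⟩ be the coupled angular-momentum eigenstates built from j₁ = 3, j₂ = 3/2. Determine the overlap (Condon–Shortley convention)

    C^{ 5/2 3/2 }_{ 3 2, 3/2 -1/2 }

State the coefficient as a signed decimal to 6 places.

+0.267261

√[6·2!4!1!/8! · 5!1!1!2!4!1!] = √(288/7)
  +(−1)^0/∏(0,2,1,1,3,0)! = 1/12  (running 1/12)
  +(−1)^1/∏(1,1,0,0,4,1)! = -1/24  (running 1/24)
⟨..|..⟩ = √(288/7)·(1/24) = +0.267261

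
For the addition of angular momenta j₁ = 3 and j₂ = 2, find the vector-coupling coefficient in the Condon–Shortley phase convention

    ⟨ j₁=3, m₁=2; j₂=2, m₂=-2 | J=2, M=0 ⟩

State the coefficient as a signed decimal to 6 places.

+√(5/14) = +0.597614

triangle: 3!*3!*1!/8! = 36/40320
(j±m)!: 5!*1!*0!*4!*2!*2! = 11520
prefactor² = (2J+1)*Δ*N² = 360/7
  k=0: +1/(0!*3!*1!*0!*2!*1!) = 1/12
Σ = 1/12  ⇒  CG² = 360/7*1/12² = 5/14
CG = +√(5/14) = +0.597614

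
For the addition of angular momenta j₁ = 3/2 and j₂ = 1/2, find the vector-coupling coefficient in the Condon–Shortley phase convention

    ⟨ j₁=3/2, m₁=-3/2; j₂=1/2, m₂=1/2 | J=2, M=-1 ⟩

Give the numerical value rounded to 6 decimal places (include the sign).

triangle: 0!·3!·1!/5! = 6/120
(j±m)!: 0!·3!·1!·0!·1!·3! = 36
prefactor² = (2J+1)·Δ·N² = 9
  k=0: +1/(0!·0!·3!·1!·0!·0!) = 1/6
Σ = 1/6  ⇒  CG² = 9·1/6² = 1/4
CG = +√(1/4) = +0.500000

+√(1/4) = +0.500000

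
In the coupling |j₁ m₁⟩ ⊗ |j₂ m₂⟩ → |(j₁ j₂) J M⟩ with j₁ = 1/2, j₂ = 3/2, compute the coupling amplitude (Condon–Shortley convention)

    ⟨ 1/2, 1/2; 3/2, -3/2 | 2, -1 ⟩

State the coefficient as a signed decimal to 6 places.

+√(1/4) ≈ +0.500000

√[5·0!1!3!/5! · 1!0!0!3!1!3!] = √(9)
  +(−1)^0/∏(0,0,0,0,1,3)! = 1/6  (running 1/6)
⟨..|..⟩ = √(9)·(1/6) = +0.500000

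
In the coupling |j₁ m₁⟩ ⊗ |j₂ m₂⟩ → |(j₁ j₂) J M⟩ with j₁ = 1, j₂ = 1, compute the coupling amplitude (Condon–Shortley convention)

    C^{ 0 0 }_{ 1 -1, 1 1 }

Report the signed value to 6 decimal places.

+0.577350

√[1·2!0!0!/3! · 0!2!2!0!0!0!] = √(4/3)
  +(−1)^2/∏(2,0,0,0,0,0)! = 1/2  (running 1/2)
⟨..|..⟩ = √(4/3)·(1/2) = +0.577350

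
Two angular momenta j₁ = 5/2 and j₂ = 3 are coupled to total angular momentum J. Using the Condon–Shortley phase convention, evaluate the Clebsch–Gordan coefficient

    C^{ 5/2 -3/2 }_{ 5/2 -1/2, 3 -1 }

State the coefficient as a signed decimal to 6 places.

triangle: 3!×2!×3!/9! = 72/362880
(j±m)!: 2!×3!×2!×4!×1!×4! = 13824
prefactor² = (2J+1)×Δ×N² = 576/35
  k=1: −1/(1!×2!×2!×1!×0!×2!) = -1/8
  k=2: +1/(2!×1!×1!×0!×1!×3!) = 1/12
Σ = -1/24  ⇒  CG² = 576/35×(-1/24)² = 1/35
CG = −√(1/35) = -0.169031

−√(1/35) ≈ -0.169031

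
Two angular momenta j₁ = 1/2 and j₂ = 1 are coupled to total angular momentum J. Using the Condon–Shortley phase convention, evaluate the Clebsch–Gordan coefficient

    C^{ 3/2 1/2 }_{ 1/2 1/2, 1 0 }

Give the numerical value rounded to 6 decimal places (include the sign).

√[4·0!1!2!/4! · 1!0!1!1!2!1!] = √(2/3)
  +(−1)^0/∏(0,0,0,1,1,1)! = 1  (running 1)
⟨..|..⟩ = √(2/3)·(1) = +0.816497

+0.816497  (= +√(2/3))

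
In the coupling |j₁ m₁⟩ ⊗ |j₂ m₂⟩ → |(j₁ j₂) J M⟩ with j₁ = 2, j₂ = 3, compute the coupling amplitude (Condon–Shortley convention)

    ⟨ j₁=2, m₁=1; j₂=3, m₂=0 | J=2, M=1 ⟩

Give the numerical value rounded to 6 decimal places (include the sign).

−√(2/7) ≈ -0.534522

j₁+j₂−J=3  J+j₁−j₂=1  J−j₁+j₂=3  j₁+j₂+J+1=8
(j₁±m₁, j₂±m₂, J±M) = (3,1,3,3,3,1)
P² = 81/14
sum k=0..1:
  [0] +1/36 = 1/36
  [1] −1/4 = -1/4
S = -2/9
C² = P²·S² = 2/7 ; C = -0.534522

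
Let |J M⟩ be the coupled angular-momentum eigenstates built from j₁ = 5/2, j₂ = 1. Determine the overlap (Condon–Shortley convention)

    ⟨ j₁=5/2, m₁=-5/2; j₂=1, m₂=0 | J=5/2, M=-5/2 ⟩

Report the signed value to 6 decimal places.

-0.845154  (= −√(5/7))

j₁+j₂−J=1  J+j₁−j₂=4  J−j₁+j₂=1  j₁+j₂+J+1=7
(j₁±m₁, j₂±m₂, J±M) = (0,5,1,1,0,5)
P² = 2880/7
sum k=1..1:
  [1] −1/24 = -1/24
S = -1/24
C² = P²·S² = 5/7 ; C = -0.845154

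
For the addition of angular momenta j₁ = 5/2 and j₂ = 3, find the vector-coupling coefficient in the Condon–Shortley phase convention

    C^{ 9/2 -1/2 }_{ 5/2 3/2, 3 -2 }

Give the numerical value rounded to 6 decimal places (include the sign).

j₁+j₂−J=1  J+j₁−j₂=4  J−j₁+j₂=5  j₁+j₂+J+1=11
(j₁±m₁, j₂±m₂, J±M) = (4,1,1,5,4,5)
P² = 460800/77
sum k=0..1:
  [0] +1/144 = 1/144
  [1] −1/2880 = -1/2880
S = 19/2880
C² = P²·S² = 361/1386 ; C = +0.510355

+0.510355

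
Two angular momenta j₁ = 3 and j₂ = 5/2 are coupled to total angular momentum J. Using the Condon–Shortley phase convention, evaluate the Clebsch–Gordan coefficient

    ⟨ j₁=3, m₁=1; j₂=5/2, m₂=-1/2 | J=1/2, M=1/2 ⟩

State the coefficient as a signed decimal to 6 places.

triangle: 5!×1!×0!/7! = 120/5040
(j±m)!: 4!×2!×2!×3!×1!×0! = 576
prefactor² = (2J+1)×Δ×N² = 192/7
  k=2: +1/(2!×3!×0!×0!×1!×0!) = 1/12
Σ = 1/12  ⇒  CG² = 192/7×1/12² = 4/21
CG = +√(4/21) = +0.436436

+√(4/21) ≈ +0.436436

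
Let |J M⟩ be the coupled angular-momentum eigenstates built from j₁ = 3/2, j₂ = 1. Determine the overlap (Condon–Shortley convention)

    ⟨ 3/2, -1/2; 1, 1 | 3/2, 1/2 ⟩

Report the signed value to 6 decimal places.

-0.730297  (= −√(8/15))

j₁+j₂−J=1  J+j₁−j₂=2  J−j₁+j₂=1  j₁+j₂+J+1=5
(j₁±m₁, j₂±m₂, J±M) = (1,2,2,0,2,1)
P² = 8/15
sum k=1..1:
  [1] −1/1 = -1
S = -1
C² = P²·S² = 8/15 ; C = -0.730297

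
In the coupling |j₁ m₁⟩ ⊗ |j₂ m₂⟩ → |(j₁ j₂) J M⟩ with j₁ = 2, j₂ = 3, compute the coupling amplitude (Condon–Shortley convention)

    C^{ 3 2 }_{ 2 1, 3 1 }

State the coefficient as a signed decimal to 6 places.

j₁+j₂−J=2  J+j₁−j₂=2  J−j₁+j₂=4  j₁+j₂+J+1=9
(j₁±m₁, j₂±m₂, J±M) = (3,1,4,2,5,1)
P² = 64
sum k=0..1:
  [0] +1/48 = 1/48
  [1] −1/12 = -1/12
S = -1/16
C² = P²·S² = 1/4 ; C = -0.500000

−√(1/4) ≈ -0.500000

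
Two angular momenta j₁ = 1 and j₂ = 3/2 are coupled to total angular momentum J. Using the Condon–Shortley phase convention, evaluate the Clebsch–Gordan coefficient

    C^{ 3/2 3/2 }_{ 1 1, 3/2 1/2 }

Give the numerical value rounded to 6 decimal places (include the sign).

+√(2/5) ≈ +0.632456

√[4·1!1!2!/5! · 2!0!2!1!3!0!] = √(8/5)
  +(−1)^0/∏(0,1,0,2,1,0)! = 1/2  (running 1/2)
⟨..|..⟩ = √(8/5)·(1/2) = +0.632456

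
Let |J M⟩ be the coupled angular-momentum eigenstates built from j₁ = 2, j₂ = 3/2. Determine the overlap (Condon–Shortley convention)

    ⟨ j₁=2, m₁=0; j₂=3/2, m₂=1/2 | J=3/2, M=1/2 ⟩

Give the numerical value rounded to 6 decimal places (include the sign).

-0.447214  (= −√(1/5))

triangle: 2!×2!×1!/6! = 4/720
(j±m)!: 2!×2!×2!×1!×2!×1! = 16
prefactor² = (2J+1)×Δ×N² = 16/45
  k=1: −1/(1!×1!×1!×1!×1!×0!) = -1
  k=2: +1/(2!×0!×0!×0!×2!×1!) = 1/4
Σ = -3/4  ⇒  CG² = 16/45×(-3/4)² = 1/5
CG = −√(1/5) = -0.447214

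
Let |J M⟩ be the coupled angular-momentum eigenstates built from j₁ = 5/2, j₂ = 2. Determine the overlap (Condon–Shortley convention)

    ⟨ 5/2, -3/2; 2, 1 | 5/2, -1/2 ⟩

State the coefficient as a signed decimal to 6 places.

+0.414039  (= +√(6/35))

√[6·2!3!2!/8! · 1!4!3!1!2!3!] = √(216/35)
  +(−1)^1/∏(1,1,3,2,0,0)! = -1/12  (running -1/12)
  +(−1)^2/∏(2,0,2,1,1,1)! = 1/4  (running 1/6)
⟨..|..⟩ = √(216/35)·(1/6) = +0.414039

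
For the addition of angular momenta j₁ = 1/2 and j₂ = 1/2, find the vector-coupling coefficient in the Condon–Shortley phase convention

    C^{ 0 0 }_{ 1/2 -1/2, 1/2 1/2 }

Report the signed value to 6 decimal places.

-0.707107

triangle: 1!*0!*0!/2! = 1/2
(j±m)!: 0!*1!*1!*0!*0!*0! = 1
prefactor² = (2J+1)*Δ*N² = 1/2
  k=1: −1/(1!*0!*0!*0!*0!*0!) = -1
Σ = -1  ⇒  CG² = 1/2*(-1)² = 1/2
CG = −√(1/2) = -0.707107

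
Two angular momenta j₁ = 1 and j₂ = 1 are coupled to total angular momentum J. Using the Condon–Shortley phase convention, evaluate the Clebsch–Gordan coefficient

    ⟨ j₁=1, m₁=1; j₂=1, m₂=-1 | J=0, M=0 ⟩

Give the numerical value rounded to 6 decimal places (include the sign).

+0.577350

triangle: 2!×0!×0!/3! = 2/6
(j±m)!: 2!×0!×0!×2!×0!×0! = 4
prefactor² = (2J+1)×Δ×N² = 4/3
  k=0: +1/(0!×2!×0!×0!×0!×0!) = 1/2
Σ = 1/2  ⇒  CG² = 4/3×1/2² = 1/3
CG = +√(1/3) = +0.577350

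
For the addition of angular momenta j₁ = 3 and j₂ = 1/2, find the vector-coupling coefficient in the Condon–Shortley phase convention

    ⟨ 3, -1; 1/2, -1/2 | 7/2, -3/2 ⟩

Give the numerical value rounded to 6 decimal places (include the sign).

j₁+j₂−J=0  J+j₁−j₂=6  J−j₁+j₂=1  j₁+j₂+J+1=8
(j₁±m₁, j₂±m₂, J±M) = (2,4,0,1,2,5)
P² = 11520/7
sum k=0..0:
  [0] +1/48 = 1/48
S = 1/48
C² = P²·S² = 5/7 ; C = +0.845154

+0.845154  (= +√(5/7))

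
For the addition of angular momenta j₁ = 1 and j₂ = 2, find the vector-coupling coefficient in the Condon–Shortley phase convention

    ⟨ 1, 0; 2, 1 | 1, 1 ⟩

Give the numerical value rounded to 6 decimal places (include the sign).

−√(3/10) = -0.547723

√[3·2!0!2!/5! · 1!1!3!1!2!0!] = √(6/5)
  +(−1)^1/∏(1,1,0,2,0,0)! = -1/2  (running -1/2)
⟨..|..⟩ = √(6/5)·(-1/2) = -0.547723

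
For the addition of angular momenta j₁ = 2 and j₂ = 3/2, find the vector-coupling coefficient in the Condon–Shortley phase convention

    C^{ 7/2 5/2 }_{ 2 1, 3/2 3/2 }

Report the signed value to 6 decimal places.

+0.755929

triangle: 0!·4!·3!/8! = 144/40320
(j±m)!: 3!·1!·3!·0!·6!·1! = 25920
prefactor² = (2J+1)·Δ·N² = 5184/7
  k=0: +1/(0!·0!·1!·3!·3!·0!) = 1/36
Σ = 1/36  ⇒  CG² = 5184/7·1/36² = 4/7
CG = +√(4/7) = +0.755929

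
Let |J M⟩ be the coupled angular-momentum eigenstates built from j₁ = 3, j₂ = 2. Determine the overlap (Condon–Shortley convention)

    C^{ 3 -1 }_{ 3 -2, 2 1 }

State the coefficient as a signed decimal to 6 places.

√[7·2!4!2!/9! · 1!5!3!1!2!4!] = √(64)
  +(−1)^1/∏(1,1,4,2,0,0)! = -1/48  (running -1/48)
  +(−1)^2/∏(2,0,3,1,1,1)! = 1/12  (running 1/16)
⟨..|..⟩ = √(64)·(1/16) = +0.500000

+0.500000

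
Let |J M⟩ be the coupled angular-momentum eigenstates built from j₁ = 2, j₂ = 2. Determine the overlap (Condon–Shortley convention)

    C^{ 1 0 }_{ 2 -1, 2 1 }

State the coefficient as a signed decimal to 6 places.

+0.316228

j₁+j₂−J=3  J+j₁−j₂=1  J−j₁+j₂=1  j₁+j₂+J+1=6
(j₁±m₁, j₂±m₂, J±M) = (1,3,3,1,1,1)
P² = 9/10
sum k=2..3:
  [2] +1/2 = 1/2
  [3] −1/6 = -1/6
S = 1/3
C² = P²·S² = 1/10 ; C = +0.316228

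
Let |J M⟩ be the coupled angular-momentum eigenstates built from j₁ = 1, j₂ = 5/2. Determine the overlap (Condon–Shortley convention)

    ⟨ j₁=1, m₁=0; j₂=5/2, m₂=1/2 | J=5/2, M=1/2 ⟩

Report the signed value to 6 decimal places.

-0.169031

j₁+j₂−J=1  J+j₁−j₂=1  J−j₁+j₂=4  j₁+j₂+J+1=7
(j₁±m₁, j₂±m₂, J±M) = (1,1,3,2,3,2)
P² = 144/35
sum k=0..1:
  [0] +1/6 = 1/6
  [1] −1/4 = -1/4
S = -1/12
C² = P²·S² = 1/35 ; C = -0.169031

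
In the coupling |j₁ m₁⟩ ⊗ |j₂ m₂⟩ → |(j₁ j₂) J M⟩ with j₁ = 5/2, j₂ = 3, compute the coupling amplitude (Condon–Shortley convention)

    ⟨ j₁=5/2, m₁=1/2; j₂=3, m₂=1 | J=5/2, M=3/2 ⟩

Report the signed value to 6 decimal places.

triangle: 3!*2!*3!/9! = 72/362880
(j±m)!: 3!*2!*4!*2!*4!*1! = 13824
prefactor² = (2J+1)*Δ*N² = 576/35
  k=1: −1/(1!*2!*1!*3!*1!*0!) = -1/12
  k=2: +1/(2!*1!*0!*2!*2!*1!) = 1/8
Σ = 1/24  ⇒  CG² = 576/35*1/24² = 1/35
CG = +√(1/35) = +0.169031

+0.169031  (= +√(1/35))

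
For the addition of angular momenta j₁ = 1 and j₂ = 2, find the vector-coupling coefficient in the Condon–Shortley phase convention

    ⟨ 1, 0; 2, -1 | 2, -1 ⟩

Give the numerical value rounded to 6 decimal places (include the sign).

+√(1/6) = +0.408248

√[5·1!1!3!/6! · 1!1!1!3!1!3!] = √(3/2)
  +(−1)^0/∏(0,1,1,1,0,2)! = 1/2  (running 1/2)
  +(−1)^1/∏(1,0,0,0,1,3)! = -1/6  (running 1/3)
⟨..|..⟩ = √(3/2)·(1/3) = +0.408248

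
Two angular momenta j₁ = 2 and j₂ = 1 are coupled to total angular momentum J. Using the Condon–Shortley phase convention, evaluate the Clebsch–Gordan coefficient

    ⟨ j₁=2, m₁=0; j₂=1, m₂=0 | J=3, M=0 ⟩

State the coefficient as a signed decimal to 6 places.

triangle: 0!*4!*2!/7! = 48/5040
(j±m)!: 2!*2!*1!*1!*3!*3! = 144
prefactor² = (2J+1)*Δ*N² = 48/5
  k=0: +1/(0!*0!*2!*1!*2!*1!) = 1/4
Σ = 1/4  ⇒  CG² = 48/5*1/4² = 3/5
CG = +√(3/5) = +0.774597

+√(3/5) ≈ +0.774597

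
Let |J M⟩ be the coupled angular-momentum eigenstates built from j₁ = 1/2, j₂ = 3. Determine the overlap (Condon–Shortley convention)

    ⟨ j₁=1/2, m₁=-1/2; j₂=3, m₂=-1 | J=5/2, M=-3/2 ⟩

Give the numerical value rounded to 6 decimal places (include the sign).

j₁+j₂−J=1  J+j₁−j₂=0  J−j₁+j₂=5  j₁+j₂+J+1=7
(j₁±m₁, j₂±m₂, J±M) = (0,1,2,4,1,4)
P² = 1152/7
sum k=1..1:
  [1] −1/24 = -1/24
S = -1/24
C² = P²·S² = 2/7 ; C = -0.534522

−√(2/7) = -0.534522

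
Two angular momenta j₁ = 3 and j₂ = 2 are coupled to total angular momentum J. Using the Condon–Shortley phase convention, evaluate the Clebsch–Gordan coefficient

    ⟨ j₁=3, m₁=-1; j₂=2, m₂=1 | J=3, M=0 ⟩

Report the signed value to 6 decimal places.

+√(1/30) ≈ +0.182574

j₁+j₂−J=2  J+j₁−j₂=4  J−j₁+j₂=2  j₁+j₂+J+1=9
(j₁±m₁, j₂±m₂, J±M) = (2,4,3,1,3,3)
P² = 96/5
sum k=1..2:
  [1] −1/12 = -1/12
  [2] +1/8 = 1/8
S = 1/24
C² = P²·S² = 1/30 ; C = +0.182574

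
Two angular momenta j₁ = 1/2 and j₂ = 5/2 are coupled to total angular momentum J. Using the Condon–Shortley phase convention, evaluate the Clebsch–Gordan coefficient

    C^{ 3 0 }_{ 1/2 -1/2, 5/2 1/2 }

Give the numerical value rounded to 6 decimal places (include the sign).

j₁+j₂−J=0  J+j₁−j₂=1  J−j₁+j₂=5  j₁+j₂+J+1=7
(j₁±m₁, j₂±m₂, J±M) = (0,1,3,2,3,3)
P² = 72
sum k=0..0:
  [0] +1/12 = 1/12
S = 1/12
C² = P²·S² = 1/2 ; C = +0.707107

+√(1/2) = +0.707107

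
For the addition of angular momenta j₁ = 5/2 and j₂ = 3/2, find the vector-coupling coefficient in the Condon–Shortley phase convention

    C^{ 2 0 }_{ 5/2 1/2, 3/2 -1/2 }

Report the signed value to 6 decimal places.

triangle: 2!·3!·1!/7! = 12/5040
(j±m)!: 3!·2!·1!·2!·2!·2! = 96
prefactor² = (2J+1)·Δ·N² = 8/7
  k=0: +1/(0!·2!·2!·1!·1!·0!) = 1/4
  k=1: −1/(1!·1!·1!·0!·2!·1!) = -1/2
Σ = -1/4  ⇒  CG² = 8/7·(-1/4)² = 1/14
CG = −√(1/14) = -0.267261

-0.267261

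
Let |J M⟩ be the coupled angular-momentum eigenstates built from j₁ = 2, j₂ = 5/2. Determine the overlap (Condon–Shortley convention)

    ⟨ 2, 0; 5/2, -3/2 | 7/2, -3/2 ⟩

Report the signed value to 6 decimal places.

triangle: 1!×3!×4!/9! = 144/362880
(j±m)!: 2!×2!×1!×4!×2!×5! = 23040
prefactor² = (2J+1)×Δ×N² = 512/7
  k=0: +1/(0!×1!×2!×1!×1!×3!) = 1/12
  k=1: −1/(1!×0!×1!×0!×2!×4!) = -1/48
Σ = 1/16  ⇒  CG² = 512/7×1/16² = 2/7
CG = +√(2/7) = +0.534522

+√(2/7) ≈ +0.534522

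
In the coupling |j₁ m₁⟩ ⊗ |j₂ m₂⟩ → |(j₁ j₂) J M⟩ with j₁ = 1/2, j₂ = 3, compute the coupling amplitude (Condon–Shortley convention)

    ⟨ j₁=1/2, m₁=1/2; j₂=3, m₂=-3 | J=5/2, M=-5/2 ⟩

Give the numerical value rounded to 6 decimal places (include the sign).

triangle: 1!·0!·5!/7! = 120/5040
(j±m)!: 1!·0!·0!·6!·0!·5! = 86400
prefactor² = (2J+1)·Δ·N² = 86400/7
  k=0: +1/(0!·1!·0!·0!·0!·5!) = 1/120
Σ = 1/120  ⇒  CG² = 86400/7·1/120² = 6/7
CG = +√(6/7) = +0.925820

+√(6/7) ≈ +0.925820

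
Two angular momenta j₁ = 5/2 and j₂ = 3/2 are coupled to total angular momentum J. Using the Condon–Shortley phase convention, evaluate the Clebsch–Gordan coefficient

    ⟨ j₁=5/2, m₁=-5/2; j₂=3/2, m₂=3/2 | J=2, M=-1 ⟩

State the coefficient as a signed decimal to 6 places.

+√(5/14) = +0.597614

j₁+j₂−J=2  J+j₁−j₂=3  J−j₁+j₂=1  j₁+j₂+J+1=7
(j₁±m₁, j₂±m₂, J±M) = (0,5,3,0,1,3)
P² = 360/7
sum k=2..2:
  [2] +1/12 = 1/12
S = 1/12
C² = P²·S² = 5/14 ; C = +0.597614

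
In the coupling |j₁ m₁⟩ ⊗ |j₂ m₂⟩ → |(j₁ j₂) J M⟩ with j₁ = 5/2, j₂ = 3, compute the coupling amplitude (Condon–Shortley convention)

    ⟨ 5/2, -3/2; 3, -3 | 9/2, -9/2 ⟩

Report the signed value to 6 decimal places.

+√(6/11) ≈ +0.738549

triangle: 1!·4!·5!/11! = 2880/39916800
(j±m)!: 1!·4!·0!·6!·0!·9! = 6270566400
prefactor² = (2J+1)·Δ·N² = 49766400/11
  k=0: +1/(0!·1!·4!·0!·0!·5!) = 1/2880
Σ = 1/2880  ⇒  CG² = 49766400/11·1/2880² = 6/11
CG = +√(6/11) = +0.738549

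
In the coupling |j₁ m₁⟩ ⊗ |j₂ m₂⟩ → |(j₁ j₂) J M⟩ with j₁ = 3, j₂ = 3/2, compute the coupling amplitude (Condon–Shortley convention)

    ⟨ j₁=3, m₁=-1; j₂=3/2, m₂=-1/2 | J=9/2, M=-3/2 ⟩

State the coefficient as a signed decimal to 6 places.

+0.731925  (= +√(15/28))

j₁+j₂−J=0  J+j₁−j₂=6  J−j₁+j₂=3  j₁+j₂+J+1=10
(j₁±m₁, j₂±m₂, J±M) = (2,4,1,2,3,6)
P² = 34560/7
sum k=0..0:
  [0] +1/96 = 1/96
S = 1/96
C² = P²·S² = 15/28 ; C = +0.731925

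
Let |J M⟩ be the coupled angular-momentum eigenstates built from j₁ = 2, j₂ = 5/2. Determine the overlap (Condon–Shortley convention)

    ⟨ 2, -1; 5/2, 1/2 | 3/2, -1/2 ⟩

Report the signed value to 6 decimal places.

+0.487950

√[4·3!1!2!/7! · 1!3!3!2!1!2!] = √(48/35)
  +(−1)^2/∏(2,1,1,1,0,1)! = 1/2  (running 1/2)
  +(−1)^3/∏(3,0,0,0,1,2)! = -1/12  (running 5/12)
⟨..|..⟩ = √(48/35)·(5/12) = +0.487950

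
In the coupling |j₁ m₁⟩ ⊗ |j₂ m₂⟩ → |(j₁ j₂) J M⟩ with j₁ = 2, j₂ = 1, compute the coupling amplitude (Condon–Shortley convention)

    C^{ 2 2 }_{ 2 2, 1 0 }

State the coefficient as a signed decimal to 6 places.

+0.816497

√[5·1!3!1!/6! · 4!0!1!1!4!0!] = √(24)
  +(−1)^0/∏(0,1,0,1,3,0)! = 1/6  (running 1/6)
⟨..|..⟩ = √(24)·(1/6) = +0.816497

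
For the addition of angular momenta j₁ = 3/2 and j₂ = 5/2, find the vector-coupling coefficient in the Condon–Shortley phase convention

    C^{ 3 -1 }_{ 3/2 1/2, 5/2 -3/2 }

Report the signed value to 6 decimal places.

+√(49/120) = +0.639010

j₁+j₂−J=1  J+j₁−j₂=2  J−j₁+j₂=4  j₁+j₂+J+1=8
(j₁±m₁, j₂±m₂, J±M) = (2,1,1,4,2,4)
P² = 96/5
sum k=0..1:
  [0] +1/6 = 1/6
  [1] −1/48 = -1/48
S = 7/48
C² = P²·S² = 49/120 ; C = +0.639010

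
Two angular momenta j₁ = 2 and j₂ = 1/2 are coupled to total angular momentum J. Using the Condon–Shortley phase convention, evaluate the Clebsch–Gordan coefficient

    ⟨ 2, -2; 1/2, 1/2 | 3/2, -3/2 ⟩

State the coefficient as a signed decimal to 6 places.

j₁+j₂−J=1  J+j₁−j₂=3  J−j₁+j₂=0  j₁+j₂+J+1=5
(j₁±m₁, j₂±m₂, J±M) = (0,4,1,0,0,3)
P² = 144/5
sum k=1..1:
  [1] −1/6 = -1/6
S = -1/6
C² = P²·S² = 4/5 ; C = -0.894427

−√(4/5) = -0.894427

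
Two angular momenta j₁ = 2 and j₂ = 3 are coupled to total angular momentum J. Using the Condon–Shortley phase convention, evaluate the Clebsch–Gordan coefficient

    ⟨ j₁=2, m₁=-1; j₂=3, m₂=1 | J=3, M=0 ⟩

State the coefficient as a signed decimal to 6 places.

j₁+j₂−J=2  J+j₁−j₂=2  J−j₁+j₂=4  j₁+j₂+J+1=9
(j₁±m₁, j₂±m₂, J±M) = (1,3,4,2,3,3)
P² = 96/5
sum k=1..2:
  [1] −1/12 = -1/12
  [2] +1/8 = 1/8
S = 1/24
C² = P²·S² = 1/30 ; C = +0.182574

+√(1/30) ≈ +0.182574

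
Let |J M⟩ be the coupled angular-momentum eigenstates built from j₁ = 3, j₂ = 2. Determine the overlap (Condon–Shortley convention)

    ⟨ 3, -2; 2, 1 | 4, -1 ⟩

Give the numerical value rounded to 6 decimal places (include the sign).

triangle: 1!·5!·3!/10! = 720/3628800
(j±m)!: 1!·5!·3!·1!·3!·5! = 518400
prefactor² = (2J+1)·Δ·N² = 6480/7
  k=0: +1/(0!·1!·5!·3!·0!·0!) = 1/720
  k=1: −1/(1!·0!·4!·2!·1!·1!) = -1/48
Σ = -7/360  ⇒  CG² = 6480/7·(-7/360)² = 7/20
CG = −√(7/20) = -0.591608

−√(7/20) = -0.591608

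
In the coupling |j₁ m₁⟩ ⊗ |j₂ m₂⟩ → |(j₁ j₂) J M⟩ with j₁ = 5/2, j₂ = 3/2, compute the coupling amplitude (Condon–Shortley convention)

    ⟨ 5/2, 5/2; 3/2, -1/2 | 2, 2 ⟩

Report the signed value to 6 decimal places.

triangle: 2!*3!*1!/7! = 12/5040
(j±m)!: 5!*0!*1!*2!*4!*0! = 5760
prefactor² = (2J+1)*Δ*N² = 480/7
  k=0: +1/(0!*2!*0!*1!*3!*0!) = 1/12
Σ = 1/12  ⇒  CG² = 480/7*1/12² = 10/21
CG = +√(10/21) = +0.690066

+√(10/21) = +0.690066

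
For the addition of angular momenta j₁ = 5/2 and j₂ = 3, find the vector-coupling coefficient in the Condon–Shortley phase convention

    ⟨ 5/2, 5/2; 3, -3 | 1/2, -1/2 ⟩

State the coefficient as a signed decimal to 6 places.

j₁+j₂−J=5  J+j₁−j₂=0  J−j₁+j₂=1  j₁+j₂+J+1=7
(j₁±m₁, j₂±m₂, J±M) = (5,0,0,6,0,1)
P² = 28800/7
sum k=0..0:
  [0] +1/120 = 1/120
S = 1/120
C² = P²·S² = 2/7 ; C = +0.534522

+0.534522  (= +√(2/7))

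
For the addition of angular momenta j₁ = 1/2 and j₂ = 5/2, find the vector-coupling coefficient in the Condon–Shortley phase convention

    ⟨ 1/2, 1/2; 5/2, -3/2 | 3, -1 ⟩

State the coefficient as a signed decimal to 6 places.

j₁+j₂−J=0  J+j₁−j₂=1  J−j₁+j₂=5  j₁+j₂+J+1=7
(j₁±m₁, j₂±m₂, J±M) = (1,0,1,4,2,4)
P² = 192
sum k=0..0:
  [0] +1/24 = 1/24
S = 1/24
C² = P²·S² = 1/3 ; C = +0.577350

+√(1/3) ≈ +0.577350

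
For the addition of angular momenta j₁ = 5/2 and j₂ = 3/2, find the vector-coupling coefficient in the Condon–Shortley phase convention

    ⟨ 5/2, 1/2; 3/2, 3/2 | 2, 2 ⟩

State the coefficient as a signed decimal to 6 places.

√[5·2!3!1!/7! · 3!2!3!0!4!0!] = √(144/7)
  +(−1)^2/∏(2,0,0,1,3,0)! = 1/12  (running 1/12)
⟨..|..⟩ = √(144/7)·(1/12) = +0.377964

+0.377964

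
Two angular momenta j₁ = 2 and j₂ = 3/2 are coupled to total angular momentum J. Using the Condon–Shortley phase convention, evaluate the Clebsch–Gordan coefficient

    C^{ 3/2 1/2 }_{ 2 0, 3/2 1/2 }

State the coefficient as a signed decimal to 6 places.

√[4·2!2!1!/6! · 2!2!2!1!2!1!] = √(16/45)
  +(−1)^1/∏(1,1,1,1,1,0)! = -1  (running -1)
  +(−1)^2/∏(2,0,0,0,2,1)! = 1/4  (running -3/4)
⟨..|..⟩ = √(16/45)·(-3/4) = -0.447214

-0.447214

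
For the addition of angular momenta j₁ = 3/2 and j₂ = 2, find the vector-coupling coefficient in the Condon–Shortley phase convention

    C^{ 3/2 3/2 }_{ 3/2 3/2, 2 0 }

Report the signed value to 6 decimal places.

+√(1/5) ≈ +0.447214

√[4·2!1!2!/6! · 3!0!2!2!3!0!] = √(16/5)
  +(−1)^0/∏(0,2,0,2,1,0)! = 1/4  (running 1/4)
⟨..|..⟩ = √(16/5)·(1/4) = +0.447214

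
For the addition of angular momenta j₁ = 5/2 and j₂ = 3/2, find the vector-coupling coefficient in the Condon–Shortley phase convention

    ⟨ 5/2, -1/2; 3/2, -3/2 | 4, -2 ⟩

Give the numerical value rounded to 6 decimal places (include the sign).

j₁+j₂−J=0  J+j₁−j₂=5  J−j₁+j₂=3  j₁+j₂+J+1=9
(j₁±m₁, j₂±m₂, J±M) = (2,3,0,3,2,6)
P² = 12960/7
sum k=0..0:
  [0] +1/72 = 1/72
S = 1/72
C² = P²·S² = 5/14 ; C = +0.597614

+0.597614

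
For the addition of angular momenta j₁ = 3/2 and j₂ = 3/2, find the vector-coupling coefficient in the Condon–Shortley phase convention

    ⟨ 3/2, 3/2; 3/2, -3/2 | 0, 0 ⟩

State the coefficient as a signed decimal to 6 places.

+0.500000  (= +√(1/4))

j₁+j₂−J=3  J+j₁−j₂=0  J−j₁+j₂=0  j₁+j₂+J+1=4
(j₁±m₁, j₂±m₂, J±M) = (3,0,0,3,0,0)
P² = 9
sum k=0..0:
  [0] +1/6 = 1/6
S = 1/6
C² = P²·S² = 1/4 ; C = +0.500000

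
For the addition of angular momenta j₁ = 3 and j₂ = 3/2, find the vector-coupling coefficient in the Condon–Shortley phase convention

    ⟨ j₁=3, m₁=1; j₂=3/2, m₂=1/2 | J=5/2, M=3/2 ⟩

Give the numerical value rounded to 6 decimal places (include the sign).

-0.591608  (= −√(7/20))

j₁+j₂−J=2  J+j₁−j₂=4  J−j₁+j₂=1  j₁+j₂+J+1=8
(j₁±m₁, j₂±m₂, J±M) = (4,2,2,1,4,1)
P² = 576/35
sum k=1..2:
  [1] −1/6 = -1/6
  [2] +1/48 = 1/48
S = -7/48
C² = P²·S² = 7/20 ; C = -0.591608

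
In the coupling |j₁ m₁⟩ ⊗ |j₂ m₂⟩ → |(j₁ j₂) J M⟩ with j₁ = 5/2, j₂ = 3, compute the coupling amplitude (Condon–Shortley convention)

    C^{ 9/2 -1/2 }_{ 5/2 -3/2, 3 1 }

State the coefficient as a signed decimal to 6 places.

triangle: 1!·4!·5!/11! = 2880/39916800
(j±m)!: 1!·4!·4!·2!·4!·5! = 3317760
prefactor² = (2J+1)·Δ·N² = 184320/77
  k=0: +1/(0!·1!·4!·4!·0!·1!) = 1/576
  k=1: −1/(1!·0!·3!·3!·1!·2!) = -1/72
Σ = -7/576  ⇒  CG² = 184320/77·(-7/576)² = 35/99
CG = −√(35/99) = -0.594588

−√(35/99) = -0.594588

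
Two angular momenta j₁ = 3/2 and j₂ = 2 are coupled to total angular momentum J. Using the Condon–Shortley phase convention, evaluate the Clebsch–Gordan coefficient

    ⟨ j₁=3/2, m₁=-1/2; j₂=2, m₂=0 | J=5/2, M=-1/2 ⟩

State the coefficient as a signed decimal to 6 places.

-0.292770

√[6·1!2!3!/7! · 1!2!2!2!2!3!] = √(48/35)
  +(−1)^0/∏(0,1,2,2,0,1)! = 1/4  (running 1/4)
  +(−1)^1/∏(1,0,1,1,1,2)! = -1/2  (running -1/4)
⟨..|..⟩ = √(48/35)·(-1/4) = -0.292770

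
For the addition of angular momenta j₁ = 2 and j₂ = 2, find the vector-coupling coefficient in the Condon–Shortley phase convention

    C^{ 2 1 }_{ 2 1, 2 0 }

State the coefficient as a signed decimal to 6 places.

triangle: 2!·2!·2!/7! = 8/5040
(j±m)!: 3!·1!·2!·2!·3!·1! = 144
prefactor² = (2J+1)·Δ·N² = 8/7
  k=0: +1/(0!·2!·1!·2!·1!·0!) = 1/4
  k=1: −1/(1!·1!·0!·1!·2!·1!) = -1/2
Σ = -1/4  ⇒  CG² = 8/7·(-1/4)² = 1/14
CG = −√(1/14) = -0.267261

-0.267261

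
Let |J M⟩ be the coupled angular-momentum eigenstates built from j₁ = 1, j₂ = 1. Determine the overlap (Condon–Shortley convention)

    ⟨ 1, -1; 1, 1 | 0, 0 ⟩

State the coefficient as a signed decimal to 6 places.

triangle: 2!*0!*0!/3! = 2/6
(j±m)!: 0!*2!*2!*0!*0!*0! = 4
prefactor² = (2J+1)*Δ*N² = 4/3
  k=2: +1/(2!*0!*0!*0!*0!*0!) = 1/2
Σ = 1/2  ⇒  CG² = 4/3*1/2² = 1/3
CG = +√(1/3) = +0.577350

+0.577350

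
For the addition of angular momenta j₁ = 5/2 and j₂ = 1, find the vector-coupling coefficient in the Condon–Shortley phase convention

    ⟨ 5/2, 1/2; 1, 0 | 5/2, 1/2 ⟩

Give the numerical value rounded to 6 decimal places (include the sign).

√[6·1!4!1!/7! · 3!2!1!1!3!2!] = √(144/35)
  +(−1)^0/∏(0,1,2,1,2,0)! = 1/4  (running 1/4)
  +(−1)^1/∏(1,0,1,0,3,1)! = -1/6  (running 1/12)
⟨..|..⟩ = √(144/35)·(1/12) = +0.169031

+0.169031  (= +√(1/35))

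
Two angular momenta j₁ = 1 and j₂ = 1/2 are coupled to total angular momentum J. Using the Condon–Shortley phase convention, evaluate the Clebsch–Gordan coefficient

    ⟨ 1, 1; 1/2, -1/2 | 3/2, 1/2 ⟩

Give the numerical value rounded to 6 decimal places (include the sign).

+0.577350

j₁+j₂−J=0  J+j₁−j₂=2  J−j₁+j₂=1  j₁+j₂+J+1=4
(j₁±m₁, j₂±m₂, J±M) = (2,0,0,1,2,1)
P² = 4/3
sum k=0..0:
  [0] +1/2 = 1/2
S = 1/2
C² = P²·S² = 1/3 ; C = +0.577350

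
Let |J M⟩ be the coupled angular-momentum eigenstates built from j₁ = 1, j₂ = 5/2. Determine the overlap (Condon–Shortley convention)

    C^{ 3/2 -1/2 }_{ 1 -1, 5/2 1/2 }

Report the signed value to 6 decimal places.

+0.447214

j₁+j₂−J=2  J+j₁−j₂=0  J−j₁+j₂=3  j₁+j₂+J+1=6
(j₁±m₁, j₂±m₂, J±M) = (0,2,3,2,1,2)
P² = 16/5
sum k=2..2:
  [2] +1/4 = 1/4
S = 1/4
C² = P²·S² = 1/5 ; C = +0.447214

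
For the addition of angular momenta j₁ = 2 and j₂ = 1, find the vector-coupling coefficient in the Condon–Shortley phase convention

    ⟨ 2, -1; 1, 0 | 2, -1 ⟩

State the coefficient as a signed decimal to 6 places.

−√(1/6) ≈ -0.408248

triangle: 1!*3!*1!/6! = 6/720
(j±m)!: 1!*3!*1!*1!*1!*3! = 36
prefactor² = (2J+1)*Δ*N² = 3/2
  k=0: +1/(0!*1!*3!*1!*0!*0!) = 1/6
  k=1: −1/(1!*0!*2!*0!*1!*1!) = -1/2
Σ = -1/3  ⇒  CG² = 3/2*(-1/3)² = 1/6
CG = −√(1/6) = -0.408248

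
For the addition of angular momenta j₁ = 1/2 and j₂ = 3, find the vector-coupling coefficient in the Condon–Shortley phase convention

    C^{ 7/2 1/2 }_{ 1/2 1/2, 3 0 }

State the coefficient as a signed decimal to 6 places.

+0.755929  (= +√(4/7))

√[8·0!1!6!/8! · 1!0!3!3!4!3!] = √(5184/7)
  +(−1)^0/∏(0,0,0,3,1,3)! = 1/36  (running 1/36)
⟨..|..⟩ = √(5184/7)·(1/36) = +0.755929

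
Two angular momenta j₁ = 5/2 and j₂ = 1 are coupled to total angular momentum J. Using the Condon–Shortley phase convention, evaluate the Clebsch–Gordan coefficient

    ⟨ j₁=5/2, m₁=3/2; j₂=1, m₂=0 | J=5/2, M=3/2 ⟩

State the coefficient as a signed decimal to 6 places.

√[6·1!4!1!/7! · 4!1!1!1!4!1!] = √(576/35)
  +(−1)^0/∏(0,1,1,1,3,0)! = 1/6  (running 1/6)
  +(−1)^1/∏(1,0,0,0,4,1)! = -1/24  (running 1/8)
⟨..|..⟩ = √(576/35)·(1/8) = +0.507093

+√(9/35) ≈ +0.507093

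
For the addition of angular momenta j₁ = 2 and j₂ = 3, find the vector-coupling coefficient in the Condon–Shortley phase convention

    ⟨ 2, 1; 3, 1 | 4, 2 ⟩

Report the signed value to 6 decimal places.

+0.188982

j₁+j₂−J=1  J+j₁−j₂=3  J−j₁+j₂=5  j₁+j₂+J+1=10
(j₁±m₁, j₂±m₂, J±M) = (3,1,4,2,6,2)
P² = 5184/7
sum k=0..1:
  [0] +1/48 = 1/48
  [1] −1/72 = -1/72
S = 1/144
C² = P²·S² = 1/28 ; C = +0.188982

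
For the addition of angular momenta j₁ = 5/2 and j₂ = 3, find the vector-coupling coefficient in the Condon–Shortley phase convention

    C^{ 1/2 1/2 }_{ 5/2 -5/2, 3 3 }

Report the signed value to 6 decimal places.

-0.534522  (= −√(2/7))

j₁+j₂−J=5  J+j₁−j₂=0  J−j₁+j₂=1  j₁+j₂+J+1=7
(j₁±m₁, j₂±m₂, J±M) = (0,5,6,0,1,0)
P² = 28800/7
sum k=5..5:
  [5] −1/120 = -1/120
S = -1/120
C² = P²·S² = 2/7 ; C = -0.534522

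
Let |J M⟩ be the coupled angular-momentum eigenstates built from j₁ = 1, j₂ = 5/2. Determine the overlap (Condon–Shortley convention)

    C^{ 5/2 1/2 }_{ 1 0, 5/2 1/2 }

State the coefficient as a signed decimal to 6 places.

triangle: 1!·1!·4!/7! = 24/5040
(j±m)!: 1!·1!·3!·2!·3!·2! = 144
prefactor² = (2J+1)·Δ·N² = 144/35
  k=0: +1/(0!·1!·1!·3!·0!·1!) = 1/6
  k=1: −1/(1!·0!·0!·2!·1!·2!) = -1/4
Σ = -1/12  ⇒  CG² = 144/35·(-1/12)² = 1/35
CG = −√(1/35) = -0.169031

−√(1/35) = -0.169031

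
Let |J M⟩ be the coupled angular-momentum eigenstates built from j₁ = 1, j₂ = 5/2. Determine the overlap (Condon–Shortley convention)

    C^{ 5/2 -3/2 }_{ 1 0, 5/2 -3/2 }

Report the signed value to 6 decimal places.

triangle: 1!×1!×4!/7! = 24/5040
(j±m)!: 1!×1!×1!×4!×1!×4! = 576
prefactor² = (2J+1)×Δ×N² = 576/35
  k=0: +1/(0!×1!×1!×1!×0!×3!) = 1/6
  k=1: −1/(1!×0!×0!×0!×1!×4!) = -1/24
Σ = 1/8  ⇒  CG² = 576/35×1/8² = 9/35
CG = +√(9/35) = +0.507093

+√(9/35) ≈ +0.507093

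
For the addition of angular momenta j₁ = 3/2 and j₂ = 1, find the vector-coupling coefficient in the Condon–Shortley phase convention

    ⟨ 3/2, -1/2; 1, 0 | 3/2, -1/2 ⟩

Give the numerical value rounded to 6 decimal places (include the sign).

−√(1/15) ≈ -0.258199

√[4·1!2!1!/5! · 1!2!1!1!1!2!] = √(4/15)
  +(−1)^0/∏(0,1,2,1,0,0)! = 1/2  (running 1/2)
  +(−1)^1/∏(1,0,1,0,1,1)! = -1  (running -1/2)
⟨..|..⟩ = √(4/15)·(-1/2) = -0.258199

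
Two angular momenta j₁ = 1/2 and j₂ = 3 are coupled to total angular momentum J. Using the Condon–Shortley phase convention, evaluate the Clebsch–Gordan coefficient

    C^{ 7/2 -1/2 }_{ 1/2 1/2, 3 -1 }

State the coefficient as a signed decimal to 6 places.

+√(3/7) ≈ +0.654654

√[8·0!1!6!/8! · 1!0!2!4!3!4!] = √(6912/7)
  +(−1)^0/∏(0,0,0,2,1,4)! = 1/48  (running 1/48)
⟨..|..⟩ = √(6912/7)·(1/48) = +0.654654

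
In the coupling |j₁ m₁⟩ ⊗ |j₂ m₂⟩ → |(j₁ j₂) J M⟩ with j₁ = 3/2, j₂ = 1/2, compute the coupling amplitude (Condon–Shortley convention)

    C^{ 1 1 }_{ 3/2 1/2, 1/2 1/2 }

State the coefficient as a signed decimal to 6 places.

j₁+j₂−J=1  J+j₁−j₂=2  J−j₁+j₂=0  j₁+j₂+J+1=4
(j₁±m₁, j₂±m₂, J±M) = (2,1,1,0,2,0)
P² = 1
sum k=1..1:
  [1] −1/2 = -1/2
S = -1/2
C² = P²·S² = 1/4 ; C = -0.500000

-0.500000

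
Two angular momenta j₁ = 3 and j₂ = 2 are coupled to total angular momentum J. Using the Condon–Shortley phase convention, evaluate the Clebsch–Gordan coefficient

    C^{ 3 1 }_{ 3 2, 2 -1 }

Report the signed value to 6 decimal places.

triangle: 2!*4!*2!/9! = 96/362880
(j±m)!: 5!*1!*1!*3!*4!*2! = 34560
prefactor² = (2J+1)*Δ*N² = 64
  k=0: +1/(0!*2!*1!*1!*3!*1!) = 1/12
  k=1: −1/(1!*1!*0!*0!*4!*2!) = -1/48
Σ = 1/16  ⇒  CG² = 64*1/16² = 1/4
CG = +√(1/4) = +0.500000

+√(1/4) ≈ +0.500000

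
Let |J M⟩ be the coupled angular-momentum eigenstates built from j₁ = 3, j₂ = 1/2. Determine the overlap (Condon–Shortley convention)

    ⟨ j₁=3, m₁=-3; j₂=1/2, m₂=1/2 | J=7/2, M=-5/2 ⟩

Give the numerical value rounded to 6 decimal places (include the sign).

j₁+j₂−J=0  J+j₁−j₂=6  J−j₁+j₂=1  j₁+j₂+J+1=8
(j₁±m₁, j₂±m₂, J±M) = (0,6,1,0,1,6)
P² = 518400/7
sum k=0..0:
  [0] +1/720 = 1/720
S = 1/720
C² = P²·S² = 1/7 ; C = +0.377964

+√(1/7) ≈ +0.377964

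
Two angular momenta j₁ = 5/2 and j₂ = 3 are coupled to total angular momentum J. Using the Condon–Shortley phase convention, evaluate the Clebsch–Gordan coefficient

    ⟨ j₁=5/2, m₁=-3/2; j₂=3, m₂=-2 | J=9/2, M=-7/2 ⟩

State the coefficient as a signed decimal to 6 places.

+√(1/99) ≈ +0.100504

√[10·1!4!5!/11! · 1!4!1!5!1!8!] = √(921600/11)
  +(−1)^0/∏(0,1,4,1,0,4)! = 1/576  (running 1/576)
  +(−1)^1/∏(1,0,3,0,1,5)! = -1/720  (running 1/2880)
⟨..|..⟩ = √(921600/11)·(1/2880) = +0.100504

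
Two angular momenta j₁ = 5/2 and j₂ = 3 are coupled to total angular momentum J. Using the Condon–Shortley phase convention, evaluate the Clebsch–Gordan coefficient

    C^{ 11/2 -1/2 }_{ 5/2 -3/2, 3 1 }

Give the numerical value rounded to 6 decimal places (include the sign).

√[12·0!5!6!/12! · 1!4!4!2!5!6!] = √(16588800/77)
  +(−1)^0/∏(0,0,4,4,1,2)! = 1/1152  (running 1/1152)
⟨..|..⟩ = √(16588800/77)·(1/1152) = +0.402911

+√(25/154) ≈ +0.402911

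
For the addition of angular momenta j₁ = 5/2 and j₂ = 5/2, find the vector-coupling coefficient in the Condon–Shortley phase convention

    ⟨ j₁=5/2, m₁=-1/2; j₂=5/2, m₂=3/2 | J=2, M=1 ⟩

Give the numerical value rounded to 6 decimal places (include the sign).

triangle: 3!*2!*2!/8! = 24/40320
(j±m)!: 2!*3!*4!*1!*3!*1! = 1728
prefactor² = (2J+1)*Δ*N² = 36/7
  k=2: +1/(2!*1!*1!*2!*1!*0!) = 1/4
  k=3: −1/(3!*0!*0!*1!*2!*1!) = -1/12
Σ = 1/6  ⇒  CG² = 36/7*1/6² = 1/7
CG = +√(1/7) = +0.377964

+0.377964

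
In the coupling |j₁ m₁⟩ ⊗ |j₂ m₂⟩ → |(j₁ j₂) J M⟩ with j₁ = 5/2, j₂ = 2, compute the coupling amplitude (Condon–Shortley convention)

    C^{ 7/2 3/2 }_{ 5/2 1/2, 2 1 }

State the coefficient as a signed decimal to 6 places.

−√(2/21) = -0.308607

j₁+j₂−J=1  J+j₁−j₂=4  J−j₁+j₂=3  j₁+j₂+J+1=9
(j₁±m₁, j₂±m₂, J±M) = (3,2,3,1,5,2)
P² = 384/7
sum k=0..1:
  [0] +1/24 = 1/24
  [1] −1/12 = -1/12
S = -1/24
C² = P²·S² = 2/21 ; C = -0.308607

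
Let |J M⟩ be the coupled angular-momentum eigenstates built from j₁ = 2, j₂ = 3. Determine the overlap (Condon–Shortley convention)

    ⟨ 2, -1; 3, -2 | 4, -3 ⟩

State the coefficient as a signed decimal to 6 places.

+√(1/20) ≈ +0.223607

triangle: 1!*3!*5!/10! = 720/3628800
(j±m)!: 1!*3!*1!*5!*1!*7! = 3628800
prefactor² = (2J+1)*Δ*N² = 6480
  k=0: +1/(0!*1!*3!*1!*0!*4!) = 1/144
  k=1: −1/(1!*0!*2!*0!*1!*5!) = -1/240
Σ = 1/360  ⇒  CG² = 6480*1/360² = 1/20
CG = +√(1/20) = +0.223607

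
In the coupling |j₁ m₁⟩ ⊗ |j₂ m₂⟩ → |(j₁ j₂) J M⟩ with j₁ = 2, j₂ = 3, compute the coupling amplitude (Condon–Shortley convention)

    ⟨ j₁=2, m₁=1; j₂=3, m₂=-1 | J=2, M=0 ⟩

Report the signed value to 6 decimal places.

−√(1/7) = -0.377964

j₁+j₂−J=3  J+j₁−j₂=1  J−j₁+j₂=3  j₁+j₂+J+1=8
(j₁±m₁, j₂±m₂, J±M) = (3,1,2,4,2,2)
P² = 36/7
sum k=0..1:
  [0] +1/12 = 1/12
  [1] −1/4 = -1/4
S = -1/6
C² = P²·S² = 1/7 ; C = -0.377964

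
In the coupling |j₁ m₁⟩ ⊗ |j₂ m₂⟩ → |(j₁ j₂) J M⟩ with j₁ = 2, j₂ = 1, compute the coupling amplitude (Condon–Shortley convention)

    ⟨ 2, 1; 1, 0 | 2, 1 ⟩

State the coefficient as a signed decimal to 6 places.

j₁+j₂−J=1  J+j₁−j₂=3  J−j₁+j₂=1  j₁+j₂+J+1=6
(j₁±m₁, j₂±m₂, J±M) = (3,1,1,1,3,1)
P² = 3/2
sum k=0..1:
  [0] +1/2 = 1/2
  [1] −1/6 = -1/6
S = 1/3
C² = P²·S² = 1/6 ; C = +0.408248

+√(1/6) ≈ +0.408248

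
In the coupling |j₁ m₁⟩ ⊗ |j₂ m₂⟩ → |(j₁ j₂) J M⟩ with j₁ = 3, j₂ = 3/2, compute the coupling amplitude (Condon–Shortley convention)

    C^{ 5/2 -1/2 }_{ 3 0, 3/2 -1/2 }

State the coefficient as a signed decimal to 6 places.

−√(6/35) ≈ -0.414039

j₁+j₂−J=2  J+j₁−j₂=4  J−j₁+j₂=1  j₁+j₂+J+1=8
(j₁±m₁, j₂±m₂, J±M) = (3,3,1,2,2,3)
P² = 216/35
sum k=0..1:
  [0] +1/12 = 1/12
  [1] −1/4 = -1/4
S = -1/6
C² = P²·S² = 6/35 ; C = -0.414039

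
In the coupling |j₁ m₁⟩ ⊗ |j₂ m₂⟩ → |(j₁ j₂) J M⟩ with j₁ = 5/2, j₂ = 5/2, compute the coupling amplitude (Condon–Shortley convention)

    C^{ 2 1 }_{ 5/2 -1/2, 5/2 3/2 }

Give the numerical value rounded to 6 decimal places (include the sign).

j₁+j₂−J=3  J+j₁−j₂=2  J−j₁+j₂=2  j₁+j₂+J+1=8
(j₁±m₁, j₂±m₂, J±M) = (2,3,4,1,3,1)
P² = 36/7
sum k=2..3:
  [2] +1/4 = 1/4
  [3] −1/12 = -1/12
S = 1/6
C² = P²·S² = 1/7 ; C = +0.377964

+0.377964  (= +√(1/7))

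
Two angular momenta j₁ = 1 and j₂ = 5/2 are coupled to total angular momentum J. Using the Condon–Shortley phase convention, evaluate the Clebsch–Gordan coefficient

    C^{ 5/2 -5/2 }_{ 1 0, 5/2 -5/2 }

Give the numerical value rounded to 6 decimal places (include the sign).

j₁+j₂−J=1  J+j₁−j₂=1  J−j₁+j₂=4  j₁+j₂+J+1=7
(j₁±m₁, j₂±m₂, J±M) = (1,1,0,5,0,5)
P² = 2880/7
sum k=0..0:
  [0] +1/24 = 1/24
S = 1/24
C² = P²·S² = 5/7 ; C = +0.845154

+0.845154  (= +√(5/7))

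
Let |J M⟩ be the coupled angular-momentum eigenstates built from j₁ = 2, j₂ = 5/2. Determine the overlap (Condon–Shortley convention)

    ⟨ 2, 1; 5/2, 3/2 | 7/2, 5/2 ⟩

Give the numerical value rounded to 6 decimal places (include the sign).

√[8·1!3!4!/9! · 3!1!4!1!6!1!] = √(2304/7)
  +(−1)^0/∏(0,1,1,4,2,0)! = 1/48  (running 1/48)
  +(−1)^1/∏(1,0,0,3,3,1)! = -1/36  (running -1/144)
⟨..|..⟩ = √(2304/7)·(-1/144) = -0.125988

-0.125988  (= −√(1/63))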